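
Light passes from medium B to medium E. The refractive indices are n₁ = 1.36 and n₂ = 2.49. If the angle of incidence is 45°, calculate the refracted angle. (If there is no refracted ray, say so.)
sin θ₂ = (n₁/n₂)·sin θ₁ = 0.3862 → θ₂ = 22.72°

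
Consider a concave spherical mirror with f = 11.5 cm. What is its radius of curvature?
R = 2|f| = 23 cm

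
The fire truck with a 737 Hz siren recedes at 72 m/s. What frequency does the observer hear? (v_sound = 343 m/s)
f_obs = f·v/(v + v_s) = 609.1 Hz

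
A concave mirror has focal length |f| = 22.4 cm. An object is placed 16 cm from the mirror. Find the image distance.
f = +22.4 cm (concave); 1/di = 1/f − 1/do → di = -56 cm (virtual image, behind mirror)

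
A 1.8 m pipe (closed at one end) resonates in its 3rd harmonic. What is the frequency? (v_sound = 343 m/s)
fₙ = nv/(4L) = 142.9 Hz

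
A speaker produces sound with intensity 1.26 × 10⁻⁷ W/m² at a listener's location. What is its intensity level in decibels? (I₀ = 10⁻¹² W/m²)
β = 10·log₁₀(I/I₀) = 51 dB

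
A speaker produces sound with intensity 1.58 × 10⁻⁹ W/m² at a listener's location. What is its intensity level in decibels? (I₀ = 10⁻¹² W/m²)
β = 10·log₁₀(I/I₀) = 31.99 dB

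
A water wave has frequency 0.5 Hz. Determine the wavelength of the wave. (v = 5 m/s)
λ = v/f = 10 m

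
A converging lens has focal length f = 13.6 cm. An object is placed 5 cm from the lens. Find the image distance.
1/di = 1/f − 1/do → di = -7.907 cm (virtual image)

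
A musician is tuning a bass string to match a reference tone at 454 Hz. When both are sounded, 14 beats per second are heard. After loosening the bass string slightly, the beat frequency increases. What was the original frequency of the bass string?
440 Hz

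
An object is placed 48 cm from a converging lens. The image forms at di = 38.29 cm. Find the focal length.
1/f = 1/do + 1/di → f = 21.3 cm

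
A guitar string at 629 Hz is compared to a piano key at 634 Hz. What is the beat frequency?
5 Hz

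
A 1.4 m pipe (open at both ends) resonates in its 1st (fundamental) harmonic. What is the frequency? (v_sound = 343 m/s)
fₙ = nv/(2L) = 122.5 Hz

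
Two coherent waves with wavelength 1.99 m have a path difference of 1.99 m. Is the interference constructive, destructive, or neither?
constructive — path difference = 1λ, a whole number of wavelengths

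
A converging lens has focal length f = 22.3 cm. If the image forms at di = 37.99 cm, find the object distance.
1/do = 1/f − 1/di → do = 53.99 cm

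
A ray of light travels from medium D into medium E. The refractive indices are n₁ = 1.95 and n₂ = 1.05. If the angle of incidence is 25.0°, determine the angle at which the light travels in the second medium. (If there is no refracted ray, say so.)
sin θ₂ = (n₁/n₂)·sin θ₁ = 0.7849 → θ₂ = 51.71°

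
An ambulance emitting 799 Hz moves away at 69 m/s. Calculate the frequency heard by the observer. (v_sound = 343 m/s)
f_obs = f·v/(v + v_s) = 665.2 Hz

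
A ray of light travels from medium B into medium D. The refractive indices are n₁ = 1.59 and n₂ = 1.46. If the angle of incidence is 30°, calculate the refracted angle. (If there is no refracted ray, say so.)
sin θ₂ = (n₁/n₂)·sin θ₁ = 0.5445 → θ₂ = 32.99°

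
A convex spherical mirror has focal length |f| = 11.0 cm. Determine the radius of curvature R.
R = 2|f| = 22 cm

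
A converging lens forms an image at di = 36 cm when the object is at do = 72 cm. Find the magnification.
M = −di/do = -0.5 (inverted image)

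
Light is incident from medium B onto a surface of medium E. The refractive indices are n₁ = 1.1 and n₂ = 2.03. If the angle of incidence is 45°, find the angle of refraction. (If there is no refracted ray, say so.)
sin θ₂ = (n₁/n₂)·sin θ₁ = 0.3832 → θ₂ = 22.53°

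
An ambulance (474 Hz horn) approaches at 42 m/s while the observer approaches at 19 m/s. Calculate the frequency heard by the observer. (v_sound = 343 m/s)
f_obs = f·(v + v_o)/(v − v_s) = 570.1 Hz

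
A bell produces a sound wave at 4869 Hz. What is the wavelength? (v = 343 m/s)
λ = v/f = 0.07045 m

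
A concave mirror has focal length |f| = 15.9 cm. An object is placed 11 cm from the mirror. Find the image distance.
f = +15.9 cm (concave); 1/di = 1/f − 1/do → di = -35.69 cm (virtual image, behind mirror)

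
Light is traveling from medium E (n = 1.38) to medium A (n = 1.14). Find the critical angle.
θc = arcsin(n₂/n₁) = 55.7°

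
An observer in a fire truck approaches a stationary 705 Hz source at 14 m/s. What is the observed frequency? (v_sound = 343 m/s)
f_obs = f·(v + v_o)/v = 733.8 Hz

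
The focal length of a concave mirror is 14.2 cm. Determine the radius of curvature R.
R = 2|f| = 28.4 cm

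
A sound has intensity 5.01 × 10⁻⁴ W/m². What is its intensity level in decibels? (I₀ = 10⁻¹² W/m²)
β = 10·log₁₀(I/I₀) = 87 dB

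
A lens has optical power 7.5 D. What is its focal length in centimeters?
f = 1/P = 13.33 cm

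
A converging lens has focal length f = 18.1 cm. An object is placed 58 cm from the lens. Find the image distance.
1/di = 1/f − 1/do → di = 26.31 cm (real image)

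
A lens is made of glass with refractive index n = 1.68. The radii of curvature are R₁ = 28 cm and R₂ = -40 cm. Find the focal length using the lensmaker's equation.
1/f = (n − 1)(1/R₁ − 1/R₂) → f = 24.22 cm (converging lens)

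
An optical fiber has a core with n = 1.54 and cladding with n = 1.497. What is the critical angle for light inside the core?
θc = arcsin(n_cladding/n_core) = 76.43°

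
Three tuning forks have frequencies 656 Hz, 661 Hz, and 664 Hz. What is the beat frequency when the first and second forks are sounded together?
5 Hz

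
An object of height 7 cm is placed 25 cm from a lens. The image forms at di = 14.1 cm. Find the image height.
hi = (-di/do) × ho = -3.948 cm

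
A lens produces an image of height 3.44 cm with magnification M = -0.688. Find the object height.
ho = |hi|/|M| = 5 cm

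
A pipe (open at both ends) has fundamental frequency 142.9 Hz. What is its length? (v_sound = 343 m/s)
L = v/(2f₁) = 1.2 m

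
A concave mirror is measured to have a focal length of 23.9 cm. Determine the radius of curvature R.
R = 2|f| = 47.8 cm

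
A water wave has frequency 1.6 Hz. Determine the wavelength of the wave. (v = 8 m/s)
λ = v/f = 5 m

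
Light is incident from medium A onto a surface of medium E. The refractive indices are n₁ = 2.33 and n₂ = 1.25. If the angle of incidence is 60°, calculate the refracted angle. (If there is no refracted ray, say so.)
sin θ₂ = (n₁/n₂)·sin θ₁ = 1.614 > 1, so there is no refracted ray — the light undergoes total internal reflection.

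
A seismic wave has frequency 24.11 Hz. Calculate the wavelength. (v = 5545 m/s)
λ = v/f = 230 m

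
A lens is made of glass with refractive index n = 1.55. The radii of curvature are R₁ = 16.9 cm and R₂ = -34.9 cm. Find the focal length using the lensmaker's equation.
1/f = (n − 1)(1/R₁ − 1/R₂) → f = 20.7 cm (converging lens)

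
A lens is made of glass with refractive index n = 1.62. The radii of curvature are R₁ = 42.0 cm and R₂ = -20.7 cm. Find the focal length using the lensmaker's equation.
1/f = (n − 1)(1/R₁ − 1/R₂) → f = 22.36 cm (converging lens)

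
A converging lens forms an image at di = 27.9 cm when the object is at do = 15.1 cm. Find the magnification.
M = −di/do = -1.848 (inverted image)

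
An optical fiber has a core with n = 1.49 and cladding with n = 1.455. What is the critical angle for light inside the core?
θc = arcsin(n_cladding/n_core) = 77.56°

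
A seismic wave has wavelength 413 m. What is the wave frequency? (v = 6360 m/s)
f = v/λ = 15.4 Hz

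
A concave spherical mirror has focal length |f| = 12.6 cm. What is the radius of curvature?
R = 2|f| = 25.2 cm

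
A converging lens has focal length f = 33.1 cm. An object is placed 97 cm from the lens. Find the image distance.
1/di = 1/f − 1/do → di = 50.25 cm (real image)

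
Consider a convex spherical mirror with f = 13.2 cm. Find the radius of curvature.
R = 2|f| = 26.4 cm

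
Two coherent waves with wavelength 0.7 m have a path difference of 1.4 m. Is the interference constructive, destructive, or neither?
constructive — path difference = 2λ, a whole number of wavelengths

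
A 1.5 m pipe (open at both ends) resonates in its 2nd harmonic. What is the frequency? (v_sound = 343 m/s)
fₙ = nv/(2L) = 228.7 Hz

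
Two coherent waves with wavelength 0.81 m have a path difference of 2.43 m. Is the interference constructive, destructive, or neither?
constructive — path difference = 3λ, a whole number of wavelengths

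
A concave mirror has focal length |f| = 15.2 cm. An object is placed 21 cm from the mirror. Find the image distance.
f = +15.2 cm (concave); 1/di = 1/f − 1/do → di = 55.03 cm (real image, in front of mirror)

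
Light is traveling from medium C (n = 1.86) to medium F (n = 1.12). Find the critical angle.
θc = arcsin(n₂/n₁) = 37.02°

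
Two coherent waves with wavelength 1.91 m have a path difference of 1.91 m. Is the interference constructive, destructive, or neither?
constructive — path difference = 1λ, a whole number of wavelengths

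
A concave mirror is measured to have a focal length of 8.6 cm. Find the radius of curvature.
R = 2|f| = 17.2 cm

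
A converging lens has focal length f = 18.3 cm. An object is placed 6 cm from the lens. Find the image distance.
1/di = 1/f − 1/do → di = -8.927 cm (virtual image)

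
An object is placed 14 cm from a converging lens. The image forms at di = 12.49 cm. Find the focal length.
1/f = 1/do + 1/di → f = 6.601 cm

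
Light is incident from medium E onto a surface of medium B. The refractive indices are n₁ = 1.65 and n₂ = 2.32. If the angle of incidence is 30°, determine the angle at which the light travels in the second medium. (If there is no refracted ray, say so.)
sin θ₂ = (n₁/n₂)·sin θ₁ = 0.3556 → θ₂ = 20.83°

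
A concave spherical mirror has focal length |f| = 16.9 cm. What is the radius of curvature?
R = 2|f| = 33.8 cm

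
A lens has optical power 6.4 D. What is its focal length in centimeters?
f = 1/P = 15.62 cm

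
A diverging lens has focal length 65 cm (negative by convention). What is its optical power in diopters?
P = 1/f = -1.538 D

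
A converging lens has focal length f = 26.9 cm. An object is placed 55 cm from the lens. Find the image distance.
1/di = 1/f − 1/do → di = 52.65 cm (real image)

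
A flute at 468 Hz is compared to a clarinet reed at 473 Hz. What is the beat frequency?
5 Hz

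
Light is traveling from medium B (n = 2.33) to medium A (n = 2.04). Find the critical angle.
θc = arcsin(n₂/n₁) = 61.11°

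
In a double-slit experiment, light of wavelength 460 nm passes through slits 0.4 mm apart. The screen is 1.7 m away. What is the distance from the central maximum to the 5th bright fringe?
y = mλL/d = 9.775 mm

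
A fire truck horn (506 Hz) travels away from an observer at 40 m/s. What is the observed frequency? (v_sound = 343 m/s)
f_obs = f·v/(v + v_s) = 453.2 Hz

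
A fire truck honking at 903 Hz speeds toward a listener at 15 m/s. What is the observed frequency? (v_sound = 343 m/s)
f_obs = f·v/(v − v_s) = 944.3 Hz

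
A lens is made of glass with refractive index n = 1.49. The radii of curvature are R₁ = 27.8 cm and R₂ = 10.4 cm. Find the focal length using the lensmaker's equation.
1/f = (n − 1)(1/R₁ − 1/R₂) → f = -33.91 cm (diverging lens)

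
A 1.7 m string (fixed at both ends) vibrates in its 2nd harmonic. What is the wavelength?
λₙ = 2L/n = 1.7 m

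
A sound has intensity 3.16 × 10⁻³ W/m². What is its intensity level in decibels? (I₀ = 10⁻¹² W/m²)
β = 10·log₁₀(I/I₀) = 95 dB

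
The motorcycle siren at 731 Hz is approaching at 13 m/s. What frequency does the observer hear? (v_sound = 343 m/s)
f_obs = f·v/(v − v_s) = 759.8 Hz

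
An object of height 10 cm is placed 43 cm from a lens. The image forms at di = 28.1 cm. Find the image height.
hi = (-di/do) × ho = -6.535 cm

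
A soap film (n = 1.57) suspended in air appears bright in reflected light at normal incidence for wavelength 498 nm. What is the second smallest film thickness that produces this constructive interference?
2nt = (m − ½)λ with m = 2 → t = (m − ½)λ/(2n) = 237.9 nm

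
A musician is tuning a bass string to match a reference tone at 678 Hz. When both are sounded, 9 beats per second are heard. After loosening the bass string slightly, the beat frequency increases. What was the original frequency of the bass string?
669 Hz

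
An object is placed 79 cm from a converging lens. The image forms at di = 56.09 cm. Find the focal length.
1/f = 1/do + 1/di → f = 32.8 cm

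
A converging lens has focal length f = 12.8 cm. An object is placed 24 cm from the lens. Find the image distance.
1/di = 1/f − 1/do → di = 27.43 cm (real image)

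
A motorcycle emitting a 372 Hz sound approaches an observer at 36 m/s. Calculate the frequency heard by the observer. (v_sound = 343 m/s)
f_obs = f·v/(v − v_s) = 415.6 Hz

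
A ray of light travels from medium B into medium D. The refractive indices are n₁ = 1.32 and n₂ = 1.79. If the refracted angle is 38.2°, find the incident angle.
sin θ₁ = (n₂/n₁)·sin θ₂ → θ₁ = 56.99°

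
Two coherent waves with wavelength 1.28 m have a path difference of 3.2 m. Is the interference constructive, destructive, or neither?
destructive — path difference = 2.5λ, an odd multiple of λ/2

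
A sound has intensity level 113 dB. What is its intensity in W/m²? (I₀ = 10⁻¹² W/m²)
I = I₀·10^(β/10) = 2.00 × 10⁻¹ W/m²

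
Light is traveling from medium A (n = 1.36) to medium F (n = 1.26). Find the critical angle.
θc = arcsin(n₂/n₁) = 67.89°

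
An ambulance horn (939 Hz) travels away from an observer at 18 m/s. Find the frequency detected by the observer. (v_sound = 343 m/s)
f_obs = f·v/(v + v_s) = 892.2 Hz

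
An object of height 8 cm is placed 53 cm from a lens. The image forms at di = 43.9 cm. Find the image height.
hi = (-di/do) × ho = -6.626 cm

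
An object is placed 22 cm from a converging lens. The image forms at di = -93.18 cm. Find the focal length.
1/f = 1/do + 1/di → f = 28.8 cm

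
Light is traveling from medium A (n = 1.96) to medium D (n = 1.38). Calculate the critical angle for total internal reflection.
θc = arcsin(n₂/n₁) = 44.76°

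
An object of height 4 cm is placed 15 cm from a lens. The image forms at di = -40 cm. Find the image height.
hi = (-di/do) × ho = 10.67 cm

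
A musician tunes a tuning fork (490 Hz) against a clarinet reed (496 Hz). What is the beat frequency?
6 Hz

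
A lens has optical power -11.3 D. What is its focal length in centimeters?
f = 1/P = -8.85 cm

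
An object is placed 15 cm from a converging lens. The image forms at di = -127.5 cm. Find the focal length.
1/f = 1/do + 1/di → f = 17 cm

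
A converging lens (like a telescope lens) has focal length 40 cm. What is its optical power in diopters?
P = 1/f = 2.5 D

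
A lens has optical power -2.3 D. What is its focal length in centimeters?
f = 1/P = -43.48 cm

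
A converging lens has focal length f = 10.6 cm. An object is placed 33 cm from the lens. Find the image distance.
1/di = 1/f − 1/do → di = 15.62 cm (real image)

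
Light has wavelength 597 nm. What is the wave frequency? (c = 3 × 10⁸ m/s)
f = c/λ = 5.025 × 10¹⁴ Hz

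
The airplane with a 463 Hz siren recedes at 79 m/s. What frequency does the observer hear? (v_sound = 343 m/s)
f_obs = f·v/(v + v_s) = 376.3 Hz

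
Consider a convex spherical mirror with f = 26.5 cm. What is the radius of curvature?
R = 2|f| = 53 cm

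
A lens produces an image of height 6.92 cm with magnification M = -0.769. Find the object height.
ho = |hi|/|M| = 8.999 cm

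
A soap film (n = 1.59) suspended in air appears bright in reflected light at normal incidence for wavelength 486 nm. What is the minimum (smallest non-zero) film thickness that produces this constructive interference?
2nt = (m − ½)λ with m = 1 → t = (m − ½)λ/(2n) = 76.42 nm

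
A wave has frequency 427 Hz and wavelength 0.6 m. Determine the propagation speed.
v = fλ = 256.2 m/s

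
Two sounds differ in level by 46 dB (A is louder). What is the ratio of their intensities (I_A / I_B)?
I_A/I_B = 10^(Δβ/10) = 39810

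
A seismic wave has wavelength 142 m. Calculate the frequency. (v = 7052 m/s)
f = v/λ = 49.66 Hz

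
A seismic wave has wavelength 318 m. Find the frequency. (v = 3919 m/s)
f = v/λ = 12.32 Hz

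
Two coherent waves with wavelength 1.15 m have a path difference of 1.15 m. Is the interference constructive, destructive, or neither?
constructive — path difference = 1λ, a whole number of wavelengths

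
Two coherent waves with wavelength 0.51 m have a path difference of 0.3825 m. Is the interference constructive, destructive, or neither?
neither (partial) — path difference = 0.75λ, neither a whole number of wavelengths nor an odd multiple of λ/2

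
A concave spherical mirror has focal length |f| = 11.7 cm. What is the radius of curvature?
R = 2|f| = 23.4 cm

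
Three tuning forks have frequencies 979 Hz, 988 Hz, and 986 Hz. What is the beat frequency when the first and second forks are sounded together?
9 Hz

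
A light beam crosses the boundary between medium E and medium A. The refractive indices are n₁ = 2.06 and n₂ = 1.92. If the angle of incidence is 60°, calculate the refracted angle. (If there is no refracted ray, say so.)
sin θ₂ = (n₁/n₂)·sin θ₁ = 0.9292 → θ₂ = 68.31°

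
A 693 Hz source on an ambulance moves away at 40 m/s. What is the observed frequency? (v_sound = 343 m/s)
f_obs = f·v/(v + v_s) = 620.6 Hz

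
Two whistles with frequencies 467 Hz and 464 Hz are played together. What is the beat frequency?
3 Hz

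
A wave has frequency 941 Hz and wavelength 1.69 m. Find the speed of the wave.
v = fλ = 1590 m/s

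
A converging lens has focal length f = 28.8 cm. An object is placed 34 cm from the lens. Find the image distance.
1/di = 1/f − 1/do → di = 188.3 cm (real image)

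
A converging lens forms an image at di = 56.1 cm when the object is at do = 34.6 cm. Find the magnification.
M = −di/do = -1.621 (inverted image)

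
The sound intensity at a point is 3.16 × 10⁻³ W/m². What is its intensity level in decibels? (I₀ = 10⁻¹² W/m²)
β = 10·log₁₀(I/I₀) = 95 dB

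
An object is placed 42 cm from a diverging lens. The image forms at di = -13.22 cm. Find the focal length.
1/f = 1/do + 1/di → f = -19.29 cm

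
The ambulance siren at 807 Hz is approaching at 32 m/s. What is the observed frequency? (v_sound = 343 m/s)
f_obs = f·v/(v − v_s) = 890 Hz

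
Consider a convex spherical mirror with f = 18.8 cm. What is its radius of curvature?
R = 2|f| = 37.6 cm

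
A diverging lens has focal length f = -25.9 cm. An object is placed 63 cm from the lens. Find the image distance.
1/di = 1/f − 1/do → di = -18.35 cm (virtual image)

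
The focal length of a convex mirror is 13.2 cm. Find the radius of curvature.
R = 2|f| = 26.4 cm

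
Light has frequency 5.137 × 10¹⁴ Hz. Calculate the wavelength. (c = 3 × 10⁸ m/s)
λ = c/f = 584 nm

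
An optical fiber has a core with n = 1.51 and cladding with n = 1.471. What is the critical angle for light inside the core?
θc = arcsin(n_cladding/n_core) = 76.95°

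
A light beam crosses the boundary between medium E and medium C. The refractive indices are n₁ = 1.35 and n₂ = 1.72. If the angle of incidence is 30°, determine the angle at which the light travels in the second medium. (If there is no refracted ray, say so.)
sin θ₂ = (n₁/n₂)·sin θ₁ = 0.3924 → θ₂ = 23.11°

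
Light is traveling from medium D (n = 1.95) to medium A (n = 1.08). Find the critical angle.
θc = arcsin(n₂/n₁) = 33.63°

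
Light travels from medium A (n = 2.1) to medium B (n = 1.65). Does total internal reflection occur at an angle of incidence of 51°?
θc = arcsin(n₂/n₁) = 51.79°; 51° < θc, so no — the ray refracts.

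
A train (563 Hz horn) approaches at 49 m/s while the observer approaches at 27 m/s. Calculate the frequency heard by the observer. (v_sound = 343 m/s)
f_obs = f·(v + v_o)/(v − v_s) = 708.5 Hz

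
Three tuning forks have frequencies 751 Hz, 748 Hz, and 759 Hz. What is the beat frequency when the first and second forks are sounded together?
3 Hz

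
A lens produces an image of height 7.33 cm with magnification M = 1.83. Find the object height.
ho = |hi|/|M| = 4.005 cm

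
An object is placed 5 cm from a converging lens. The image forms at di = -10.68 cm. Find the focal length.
1/f = 1/do + 1/di → f = 9.401 cm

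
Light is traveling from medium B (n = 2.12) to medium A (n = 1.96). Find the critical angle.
θc = arcsin(n₂/n₁) = 67.6°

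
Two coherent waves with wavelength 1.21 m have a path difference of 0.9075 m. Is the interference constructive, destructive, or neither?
neither (partial) — path difference = 0.75λ, neither a whole number of wavelengths nor an odd multiple of λ/2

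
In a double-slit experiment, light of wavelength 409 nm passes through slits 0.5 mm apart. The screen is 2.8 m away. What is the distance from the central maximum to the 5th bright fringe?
y = mλL/d = 11.45 mm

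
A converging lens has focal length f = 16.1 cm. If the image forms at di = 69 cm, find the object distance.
1/do = 1/f − 1/di → do = 21 cm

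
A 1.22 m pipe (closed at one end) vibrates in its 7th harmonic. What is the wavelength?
λₙ = 4L/n = 0.6971 m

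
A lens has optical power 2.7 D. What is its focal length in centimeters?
f = 1/P = 37.04 cm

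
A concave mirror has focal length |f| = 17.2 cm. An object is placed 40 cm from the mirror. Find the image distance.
f = +17.2 cm (concave); 1/di = 1/f − 1/do → di = 30.18 cm (real image, in front of mirror)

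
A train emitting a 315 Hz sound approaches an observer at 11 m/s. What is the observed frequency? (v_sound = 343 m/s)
f_obs = f·v/(v − v_s) = 325.4 Hz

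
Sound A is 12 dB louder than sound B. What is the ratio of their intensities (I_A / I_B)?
I_A/I_B = 10^(Δβ/10) = 15.85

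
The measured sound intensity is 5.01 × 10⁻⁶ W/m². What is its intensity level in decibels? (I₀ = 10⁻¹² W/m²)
β = 10·log₁₀(I/I₀) = 67 dB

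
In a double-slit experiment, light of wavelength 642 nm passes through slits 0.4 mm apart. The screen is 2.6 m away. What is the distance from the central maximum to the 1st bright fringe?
y = mλL/d = 4.173 mm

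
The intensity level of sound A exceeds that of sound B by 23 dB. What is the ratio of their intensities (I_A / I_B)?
I_A/I_B = 10^(Δβ/10) = 199.5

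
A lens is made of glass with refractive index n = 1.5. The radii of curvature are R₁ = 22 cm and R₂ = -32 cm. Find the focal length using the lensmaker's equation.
1/f = (n − 1)(1/R₁ − 1/R₂) → f = 26.07 cm (converging lens)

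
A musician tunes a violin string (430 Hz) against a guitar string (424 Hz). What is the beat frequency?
6 Hz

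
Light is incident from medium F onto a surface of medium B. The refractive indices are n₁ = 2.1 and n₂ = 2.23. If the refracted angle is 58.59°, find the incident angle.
sin θ₁ = (n₂/n₁)·sin θ₂ → θ₁ = 65°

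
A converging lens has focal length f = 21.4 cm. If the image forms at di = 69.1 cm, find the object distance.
1/do = 1/f − 1/di → do = 31 cm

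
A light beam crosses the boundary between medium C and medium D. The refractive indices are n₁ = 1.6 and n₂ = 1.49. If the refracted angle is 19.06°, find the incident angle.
sin θ₁ = (n₂/n₁)·sin θ₂ → θ₁ = 17.7°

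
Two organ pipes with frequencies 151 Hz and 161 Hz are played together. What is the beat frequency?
10 Hz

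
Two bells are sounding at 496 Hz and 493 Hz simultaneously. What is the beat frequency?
3 Hz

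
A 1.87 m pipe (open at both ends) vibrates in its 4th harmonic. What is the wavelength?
λₙ = 2L/n = 0.935 m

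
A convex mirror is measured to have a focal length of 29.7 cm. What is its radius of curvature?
R = 2|f| = 59.4 cm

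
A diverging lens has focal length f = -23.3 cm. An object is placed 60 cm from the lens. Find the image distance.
1/di = 1/f − 1/do → di = -16.78 cm (virtual image)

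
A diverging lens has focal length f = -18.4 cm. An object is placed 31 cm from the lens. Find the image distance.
1/di = 1/f − 1/do → di = -11.55 cm (virtual image)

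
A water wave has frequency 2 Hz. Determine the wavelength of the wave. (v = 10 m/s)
λ = v/f = 5 m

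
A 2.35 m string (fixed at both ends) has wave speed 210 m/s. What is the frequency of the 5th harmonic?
fₙ = nv/(2L) = 223.4 Hz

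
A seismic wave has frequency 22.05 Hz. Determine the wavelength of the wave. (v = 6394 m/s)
λ = v/f = 290 m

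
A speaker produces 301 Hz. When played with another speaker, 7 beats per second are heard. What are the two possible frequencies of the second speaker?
f₂ = 301 ± 7 Hz → 308 Hz or 294 Hz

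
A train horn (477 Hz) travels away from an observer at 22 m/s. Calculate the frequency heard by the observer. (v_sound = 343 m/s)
f_obs = f·v/(v + v_s) = 448.2 Hz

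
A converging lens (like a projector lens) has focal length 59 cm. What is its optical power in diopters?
P = 1/f = 1.695 D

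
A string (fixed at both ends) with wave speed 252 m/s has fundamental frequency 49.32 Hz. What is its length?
L = v/(2f₁) = 2.555 m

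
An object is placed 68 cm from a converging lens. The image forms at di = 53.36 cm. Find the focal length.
1/f = 1/do + 1/di → f = 29.9 cm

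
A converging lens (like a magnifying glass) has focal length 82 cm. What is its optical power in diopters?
P = 1/f = 1.22 D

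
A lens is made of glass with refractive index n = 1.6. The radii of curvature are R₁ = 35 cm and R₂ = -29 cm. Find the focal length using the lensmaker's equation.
1/f = (n − 1)(1/R₁ − 1/R₂) → f = 26.43 cm (converging lens)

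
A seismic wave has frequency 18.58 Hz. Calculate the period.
T = 1/f = 0.05382 s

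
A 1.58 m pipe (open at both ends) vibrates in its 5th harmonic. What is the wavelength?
λₙ = 2L/n = 0.632 m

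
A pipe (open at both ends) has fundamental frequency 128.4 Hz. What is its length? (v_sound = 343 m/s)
L = v/(2f₁) = 1.336 m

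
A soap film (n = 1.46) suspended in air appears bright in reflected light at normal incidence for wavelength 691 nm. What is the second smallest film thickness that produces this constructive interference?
2nt = (m − ½)λ with m = 2 → t = (m − ½)λ/(2n) = 355 nm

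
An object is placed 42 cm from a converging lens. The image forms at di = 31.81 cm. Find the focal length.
1/f = 1/do + 1/di → f = 18.1 cm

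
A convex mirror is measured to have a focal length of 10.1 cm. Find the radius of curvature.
R = 2|f| = 20.2 cm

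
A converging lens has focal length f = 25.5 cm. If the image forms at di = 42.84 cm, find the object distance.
1/do = 1/f − 1/di → do = 63 cm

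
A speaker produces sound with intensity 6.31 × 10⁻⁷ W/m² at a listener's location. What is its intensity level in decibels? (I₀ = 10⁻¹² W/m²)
β = 10·log₁₀(I/I₀) = 58 dB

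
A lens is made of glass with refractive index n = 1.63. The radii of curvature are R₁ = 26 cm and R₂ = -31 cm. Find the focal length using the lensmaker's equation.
1/f = (n − 1)(1/R₁ − 1/R₂) → f = 22.45 cm (converging lens)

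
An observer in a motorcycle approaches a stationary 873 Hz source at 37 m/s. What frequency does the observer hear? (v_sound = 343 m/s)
f_obs = f·(v + v_o)/v = 967.2 Hz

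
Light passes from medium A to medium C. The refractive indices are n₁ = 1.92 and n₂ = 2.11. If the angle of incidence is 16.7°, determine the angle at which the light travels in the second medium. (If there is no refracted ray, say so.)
sin θ₂ = (n₁/n₂)·sin θ₁ = 0.2615 → θ₂ = 15.16°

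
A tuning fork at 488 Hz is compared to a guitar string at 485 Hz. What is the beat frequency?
3 Hz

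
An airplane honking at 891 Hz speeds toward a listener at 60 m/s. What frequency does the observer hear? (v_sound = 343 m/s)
f_obs = f·v/(v − v_s) = 1080 Hz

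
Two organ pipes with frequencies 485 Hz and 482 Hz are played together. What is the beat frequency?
3 Hz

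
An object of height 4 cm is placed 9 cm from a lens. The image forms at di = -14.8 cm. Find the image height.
hi = (-di/do) × ho = 6.578 cm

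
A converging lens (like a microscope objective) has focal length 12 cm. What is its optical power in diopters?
P = 1/f = 8.333 D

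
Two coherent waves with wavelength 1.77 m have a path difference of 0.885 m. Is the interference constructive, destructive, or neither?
destructive — path difference = 0.5λ, an odd multiple of λ/2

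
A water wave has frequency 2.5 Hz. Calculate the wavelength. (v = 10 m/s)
λ = v/f = 4 m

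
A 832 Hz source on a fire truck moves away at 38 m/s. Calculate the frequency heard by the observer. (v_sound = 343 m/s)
f_obs = f·v/(v + v_s) = 749 Hz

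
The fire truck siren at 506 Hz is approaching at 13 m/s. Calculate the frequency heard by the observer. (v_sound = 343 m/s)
f_obs = f·v/(v − v_s) = 525.9 Hz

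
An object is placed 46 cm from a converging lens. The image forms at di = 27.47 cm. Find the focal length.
1/f = 1/do + 1/di → f = 17.2 cm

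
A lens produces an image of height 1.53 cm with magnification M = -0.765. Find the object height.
ho = |hi|/|M| = 2 cm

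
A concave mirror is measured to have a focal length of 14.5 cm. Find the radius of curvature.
R = 2|f| = 29 cm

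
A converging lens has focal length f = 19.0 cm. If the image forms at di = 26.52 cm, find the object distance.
1/do = 1/f − 1/di → do = 67.01 cm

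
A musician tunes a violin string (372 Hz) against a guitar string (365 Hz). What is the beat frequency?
7 Hz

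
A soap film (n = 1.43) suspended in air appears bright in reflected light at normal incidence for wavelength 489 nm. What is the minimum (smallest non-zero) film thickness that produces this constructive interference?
2nt = (m − ½)λ with m = 1 → t = (m − ½)λ/(2n) = 85.49 nm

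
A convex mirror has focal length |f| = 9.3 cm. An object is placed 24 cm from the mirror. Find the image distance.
f = −9.3 cm (convex); 1/di = 1/f − 1/do → di = -6.703 cm (virtual image, behind mirror)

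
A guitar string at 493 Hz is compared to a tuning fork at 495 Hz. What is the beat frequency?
2 Hz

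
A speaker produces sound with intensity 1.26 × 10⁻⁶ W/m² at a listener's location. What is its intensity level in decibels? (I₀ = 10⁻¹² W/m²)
β = 10·log₁₀(I/I₀) = 61 dB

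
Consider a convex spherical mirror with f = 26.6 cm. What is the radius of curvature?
R = 2|f| = 53.2 cm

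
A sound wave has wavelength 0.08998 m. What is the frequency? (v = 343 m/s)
f = v/λ = 3812 Hz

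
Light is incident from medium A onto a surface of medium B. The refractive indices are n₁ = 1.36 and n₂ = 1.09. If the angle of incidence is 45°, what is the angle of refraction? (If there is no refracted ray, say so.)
sin θ₂ = (n₁/n₂)·sin θ₁ = 0.8823 → θ₂ = 61.92°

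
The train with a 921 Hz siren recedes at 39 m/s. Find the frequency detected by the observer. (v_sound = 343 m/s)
f_obs = f·v/(v + v_s) = 827 Hz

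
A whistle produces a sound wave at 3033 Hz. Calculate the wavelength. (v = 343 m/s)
λ = v/f = 0.1131 m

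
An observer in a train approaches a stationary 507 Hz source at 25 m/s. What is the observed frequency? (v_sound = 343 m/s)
f_obs = f·(v + v_o)/v = 544 Hz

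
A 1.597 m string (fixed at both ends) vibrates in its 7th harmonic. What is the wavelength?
λₙ = 2L/n = 0.4563 m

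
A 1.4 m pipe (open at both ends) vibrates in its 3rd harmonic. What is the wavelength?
λₙ = 2L/n = 0.9333 m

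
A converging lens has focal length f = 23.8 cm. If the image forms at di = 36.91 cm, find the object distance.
1/do = 1/f − 1/di → do = 67.01 cm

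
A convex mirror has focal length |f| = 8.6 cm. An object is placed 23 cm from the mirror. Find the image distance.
f = −8.6 cm (convex); 1/di = 1/f − 1/do → di = -6.259 cm (virtual image, behind mirror)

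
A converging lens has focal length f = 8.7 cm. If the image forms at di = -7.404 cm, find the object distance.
1/do = 1/f − 1/di → do = 4 cm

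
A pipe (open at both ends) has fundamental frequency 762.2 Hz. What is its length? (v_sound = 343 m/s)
L = v/(2f₁) = 0.225 m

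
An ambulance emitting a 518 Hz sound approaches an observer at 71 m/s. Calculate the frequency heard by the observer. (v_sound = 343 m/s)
f_obs = f·v/(v − v_s) = 653.2 Hz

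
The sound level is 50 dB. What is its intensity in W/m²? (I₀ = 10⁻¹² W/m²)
I = I₀·10^(β/10) = 1.00 × 10⁻⁷ W/m²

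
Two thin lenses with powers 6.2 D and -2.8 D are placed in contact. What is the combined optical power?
P_total = P₁ + P₂ = 3.4 D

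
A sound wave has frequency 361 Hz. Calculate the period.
T = 1/f = 0.00277 s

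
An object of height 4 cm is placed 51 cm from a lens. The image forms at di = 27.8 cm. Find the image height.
hi = (-di/do) × ho = -2.18 cm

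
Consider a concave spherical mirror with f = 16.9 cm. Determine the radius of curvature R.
R = 2|f| = 33.8 cm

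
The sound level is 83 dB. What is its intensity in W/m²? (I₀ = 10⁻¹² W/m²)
I = I₀·10^(β/10) = 2.00 × 10⁻⁴ W/m²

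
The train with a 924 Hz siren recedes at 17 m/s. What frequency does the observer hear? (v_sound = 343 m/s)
f_obs = f·v/(v + v_s) = 880.4 Hz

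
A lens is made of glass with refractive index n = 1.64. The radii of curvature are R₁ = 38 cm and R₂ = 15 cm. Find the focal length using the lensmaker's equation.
1/f = (n − 1)(1/R₁ − 1/R₂) → f = -38.72 cm (diverging lens)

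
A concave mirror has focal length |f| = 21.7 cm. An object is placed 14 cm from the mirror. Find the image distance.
f = +21.7 cm (concave); 1/di = 1/f − 1/do → di = -39.45 cm (virtual image, behind mirror)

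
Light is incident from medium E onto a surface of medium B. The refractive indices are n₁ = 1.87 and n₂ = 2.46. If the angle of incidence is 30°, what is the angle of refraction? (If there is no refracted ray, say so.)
sin θ₂ = (n₁/n₂)·sin θ₁ = 0.3801 → θ₂ = 22.34°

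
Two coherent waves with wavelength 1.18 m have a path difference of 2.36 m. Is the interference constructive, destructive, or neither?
constructive — path difference = 2λ, a whole number of wavelengths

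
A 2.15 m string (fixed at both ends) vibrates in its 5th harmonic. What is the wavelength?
λₙ = 2L/n = 0.86 m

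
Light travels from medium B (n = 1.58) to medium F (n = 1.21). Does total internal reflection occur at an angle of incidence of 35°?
θc = arcsin(n₂/n₁) = 49.98°; 35° < θc, so no — the ray refracts.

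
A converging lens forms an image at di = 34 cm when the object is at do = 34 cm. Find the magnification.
M = −di/do = -1 (inverted image)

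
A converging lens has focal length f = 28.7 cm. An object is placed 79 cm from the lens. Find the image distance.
1/di = 1/f − 1/do → di = 45.08 cm (real image)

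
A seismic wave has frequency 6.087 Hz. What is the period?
T = 1/f = 0.1643 s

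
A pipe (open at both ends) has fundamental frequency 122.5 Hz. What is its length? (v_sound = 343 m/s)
L = v/(2f₁) = 1.4 m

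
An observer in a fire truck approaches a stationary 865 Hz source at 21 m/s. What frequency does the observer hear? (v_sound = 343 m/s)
f_obs = f·(v + v_o)/v = 918 Hz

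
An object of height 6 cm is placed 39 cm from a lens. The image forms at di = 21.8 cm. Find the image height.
hi = (-di/do) × ho = -3.354 cm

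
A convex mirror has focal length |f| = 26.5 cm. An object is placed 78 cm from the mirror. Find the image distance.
f = −26.5 cm (convex); 1/di = 1/f − 1/do → di = -19.78 cm (virtual image, behind mirror)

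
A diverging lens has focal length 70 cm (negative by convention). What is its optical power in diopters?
P = 1/f = -1.429 D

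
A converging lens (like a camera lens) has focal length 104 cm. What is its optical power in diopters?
P = 1/f = 0.9615 D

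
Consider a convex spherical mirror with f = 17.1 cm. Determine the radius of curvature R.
R = 2|f| = 34.2 cm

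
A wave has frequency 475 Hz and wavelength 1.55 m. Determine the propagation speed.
v = fλ = 736.2 m/s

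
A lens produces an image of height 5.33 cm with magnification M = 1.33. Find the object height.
ho = |hi|/|M| = 4.008 cm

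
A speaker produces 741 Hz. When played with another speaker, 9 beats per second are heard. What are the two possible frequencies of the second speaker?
f₂ = 741 ± 9 Hz → 750 Hz or 732 Hz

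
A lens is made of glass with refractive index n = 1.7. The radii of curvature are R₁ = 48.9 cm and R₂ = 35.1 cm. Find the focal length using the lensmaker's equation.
1/f = (n − 1)(1/R₁ − 1/R₂) → f = -177.7 cm (diverging lens)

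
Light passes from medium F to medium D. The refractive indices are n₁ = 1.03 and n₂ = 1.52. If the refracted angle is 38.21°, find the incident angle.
sin θ₁ = (n₂/n₁)·sin θ₂ → θ₁ = 65.9°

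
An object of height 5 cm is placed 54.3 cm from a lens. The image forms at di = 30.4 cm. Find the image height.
hi = (-di/do) × ho = -2.799 cm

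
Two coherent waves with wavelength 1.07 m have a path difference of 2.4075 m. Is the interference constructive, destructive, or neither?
neither (partial) — path difference = 2.25λ, neither a whole number of wavelengths nor an odd multiple of λ/2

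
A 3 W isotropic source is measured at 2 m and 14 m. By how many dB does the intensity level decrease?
Δβ = 20·log₁₀(r₂/r₁) = 16.9 dB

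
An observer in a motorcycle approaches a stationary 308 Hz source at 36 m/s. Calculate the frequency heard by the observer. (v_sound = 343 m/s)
f_obs = f·(v + v_o)/v = 340.3 Hz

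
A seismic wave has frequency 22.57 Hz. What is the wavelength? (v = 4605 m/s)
λ = v/f = 204 m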